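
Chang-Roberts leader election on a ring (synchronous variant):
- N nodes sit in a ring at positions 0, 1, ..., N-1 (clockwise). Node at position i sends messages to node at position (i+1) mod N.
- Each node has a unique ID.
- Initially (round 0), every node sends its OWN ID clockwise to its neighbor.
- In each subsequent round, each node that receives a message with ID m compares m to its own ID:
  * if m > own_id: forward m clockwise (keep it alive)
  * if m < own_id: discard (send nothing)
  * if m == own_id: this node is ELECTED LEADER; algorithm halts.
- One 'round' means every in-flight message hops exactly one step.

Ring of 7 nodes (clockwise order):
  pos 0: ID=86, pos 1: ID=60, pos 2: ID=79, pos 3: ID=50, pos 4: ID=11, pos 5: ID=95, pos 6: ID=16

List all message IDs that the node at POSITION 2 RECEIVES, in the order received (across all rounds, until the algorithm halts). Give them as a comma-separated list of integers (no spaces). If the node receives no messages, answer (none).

Round 1: pos1(id60) recv 86: fwd; pos2(id79) recv 60: drop; pos3(id50) recv 79: fwd; pos4(id11) recv 50: fwd; pos5(id95) recv 11: drop; pos6(id16) recv 95: fwd; pos0(id86) recv 16: drop
Round 2: pos2(id79) recv 86: fwd; pos4(id11) recv 79: fwd; pos5(id95) recv 50: drop; pos0(id86) recv 95: fwd
Round 3: pos3(id50) recv 86: fwd; pos5(id95) recv 79: drop; pos1(id60) recv 95: fwd
Round 4: pos4(id11) recv 86: fwd; pos2(id79) recv 95: fwd
Round 5: pos5(id95) recv 86: drop; pos3(id50) recv 95: fwd
Round 6: pos4(id11) recv 95: fwd
Round 7: pos5(id95) recv 95: ELECTED

Answer: 60,86,95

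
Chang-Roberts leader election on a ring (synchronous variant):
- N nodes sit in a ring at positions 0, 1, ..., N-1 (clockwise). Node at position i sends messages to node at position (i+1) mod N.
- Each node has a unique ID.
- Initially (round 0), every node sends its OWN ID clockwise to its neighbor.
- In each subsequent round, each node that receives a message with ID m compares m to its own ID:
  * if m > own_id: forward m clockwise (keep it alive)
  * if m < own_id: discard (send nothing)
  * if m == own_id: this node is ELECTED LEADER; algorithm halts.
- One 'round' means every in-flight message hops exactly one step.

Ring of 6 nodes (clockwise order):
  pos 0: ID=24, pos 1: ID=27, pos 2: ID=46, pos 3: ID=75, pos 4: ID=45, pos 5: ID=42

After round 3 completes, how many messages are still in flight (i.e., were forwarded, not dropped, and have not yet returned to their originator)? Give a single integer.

Round 1: pos1(id27) recv 24: drop; pos2(id46) recv 27: drop; pos3(id75) recv 46: drop; pos4(id45) recv 75: fwd; pos5(id42) recv 45: fwd; pos0(id24) recv 42: fwd
Round 2: pos5(id42) recv 75: fwd; pos0(id24) recv 45: fwd; pos1(id27) recv 42: fwd
Round 3: pos0(id24) recv 75: fwd; pos1(id27) recv 45: fwd; pos2(id46) recv 42: drop
After round 3: 2 messages still in flight

Answer: 2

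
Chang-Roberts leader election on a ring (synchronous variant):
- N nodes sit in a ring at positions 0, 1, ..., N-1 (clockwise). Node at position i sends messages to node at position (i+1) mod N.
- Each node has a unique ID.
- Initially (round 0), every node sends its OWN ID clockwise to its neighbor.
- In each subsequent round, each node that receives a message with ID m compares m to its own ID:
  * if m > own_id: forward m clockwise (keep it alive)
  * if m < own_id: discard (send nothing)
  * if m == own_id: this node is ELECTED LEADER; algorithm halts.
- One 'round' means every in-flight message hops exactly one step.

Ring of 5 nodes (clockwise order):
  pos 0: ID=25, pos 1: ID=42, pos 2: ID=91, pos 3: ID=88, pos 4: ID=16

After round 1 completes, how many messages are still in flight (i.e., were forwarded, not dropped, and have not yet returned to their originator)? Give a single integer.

Answer: 2

Derivation:
Round 1: pos1(id42) recv 25: drop; pos2(id91) recv 42: drop; pos3(id88) recv 91: fwd; pos4(id16) recv 88: fwd; pos0(id25) recv 16: drop
After round 1: 2 messages still in flight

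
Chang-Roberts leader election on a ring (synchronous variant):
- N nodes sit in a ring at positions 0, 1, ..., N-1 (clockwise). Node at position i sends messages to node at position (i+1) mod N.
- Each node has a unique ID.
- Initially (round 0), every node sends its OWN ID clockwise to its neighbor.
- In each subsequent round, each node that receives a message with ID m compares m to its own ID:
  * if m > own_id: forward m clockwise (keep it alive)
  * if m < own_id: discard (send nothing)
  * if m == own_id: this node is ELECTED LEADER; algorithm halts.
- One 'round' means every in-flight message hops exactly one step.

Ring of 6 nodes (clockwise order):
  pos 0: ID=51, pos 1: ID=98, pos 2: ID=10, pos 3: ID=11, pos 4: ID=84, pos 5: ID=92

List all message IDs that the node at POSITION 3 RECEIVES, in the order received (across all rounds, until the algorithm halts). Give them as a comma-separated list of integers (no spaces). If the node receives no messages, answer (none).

Round 1: pos1(id98) recv 51: drop; pos2(id10) recv 98: fwd; pos3(id11) recv 10: drop; pos4(id84) recv 11: drop; pos5(id92) recv 84: drop; pos0(id51) recv 92: fwd
Round 2: pos3(id11) recv 98: fwd; pos1(id98) recv 92: drop
Round 3: pos4(id84) recv 98: fwd
Round 4: pos5(id92) recv 98: fwd
Round 5: pos0(id51) recv 98: fwd
Round 6: pos1(id98) recv 98: ELECTED

Answer: 10,98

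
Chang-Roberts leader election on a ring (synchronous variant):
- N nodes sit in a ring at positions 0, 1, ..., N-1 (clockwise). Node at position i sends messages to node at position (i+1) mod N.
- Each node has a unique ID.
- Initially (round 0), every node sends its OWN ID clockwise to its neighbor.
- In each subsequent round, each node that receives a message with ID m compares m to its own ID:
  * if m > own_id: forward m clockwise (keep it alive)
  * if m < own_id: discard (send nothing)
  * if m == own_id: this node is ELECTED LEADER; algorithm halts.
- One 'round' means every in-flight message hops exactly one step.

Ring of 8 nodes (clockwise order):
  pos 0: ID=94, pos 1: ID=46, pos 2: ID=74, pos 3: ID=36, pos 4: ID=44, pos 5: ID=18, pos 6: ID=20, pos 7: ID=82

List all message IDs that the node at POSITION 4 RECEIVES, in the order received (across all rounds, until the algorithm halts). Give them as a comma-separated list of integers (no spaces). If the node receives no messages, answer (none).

Answer: 36,74,94

Derivation:
Round 1: pos1(id46) recv 94: fwd; pos2(id74) recv 46: drop; pos3(id36) recv 74: fwd; pos4(id44) recv 36: drop; pos5(id18) recv 44: fwd; pos6(id20) recv 18: drop; pos7(id82) recv 20: drop; pos0(id94) recv 82: drop
Round 2: pos2(id74) recv 94: fwd; pos4(id44) recv 74: fwd; pos6(id20) recv 44: fwd
Round 3: pos3(id36) recv 94: fwd; pos5(id18) recv 74: fwd; pos7(id82) recv 44: drop
Round 4: pos4(id44) recv 94: fwd; pos6(id20) recv 74: fwd
Round 5: pos5(id18) recv 94: fwd; pos7(id82) recv 74: drop
Round 6: pos6(id20) recv 94: fwd
Round 7: pos7(id82) recv 94: fwd
Round 8: pos0(id94) recv 94: ELECTED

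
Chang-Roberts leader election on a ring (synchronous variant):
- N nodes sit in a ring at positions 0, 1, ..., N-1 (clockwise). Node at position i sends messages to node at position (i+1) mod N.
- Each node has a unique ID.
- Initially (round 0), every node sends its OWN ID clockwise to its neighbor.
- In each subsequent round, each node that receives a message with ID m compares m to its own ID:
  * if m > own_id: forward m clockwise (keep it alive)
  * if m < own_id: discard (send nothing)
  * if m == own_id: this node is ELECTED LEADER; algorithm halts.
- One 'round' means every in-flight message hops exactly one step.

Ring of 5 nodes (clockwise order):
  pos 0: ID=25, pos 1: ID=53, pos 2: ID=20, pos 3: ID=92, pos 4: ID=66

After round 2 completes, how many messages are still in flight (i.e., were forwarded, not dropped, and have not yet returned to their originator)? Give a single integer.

Round 1: pos1(id53) recv 25: drop; pos2(id20) recv 53: fwd; pos3(id92) recv 20: drop; pos4(id66) recv 92: fwd; pos0(id25) recv 66: fwd
Round 2: pos3(id92) recv 53: drop; pos0(id25) recv 92: fwd; pos1(id53) recv 66: fwd
After round 2: 2 messages still in flight

Answer: 2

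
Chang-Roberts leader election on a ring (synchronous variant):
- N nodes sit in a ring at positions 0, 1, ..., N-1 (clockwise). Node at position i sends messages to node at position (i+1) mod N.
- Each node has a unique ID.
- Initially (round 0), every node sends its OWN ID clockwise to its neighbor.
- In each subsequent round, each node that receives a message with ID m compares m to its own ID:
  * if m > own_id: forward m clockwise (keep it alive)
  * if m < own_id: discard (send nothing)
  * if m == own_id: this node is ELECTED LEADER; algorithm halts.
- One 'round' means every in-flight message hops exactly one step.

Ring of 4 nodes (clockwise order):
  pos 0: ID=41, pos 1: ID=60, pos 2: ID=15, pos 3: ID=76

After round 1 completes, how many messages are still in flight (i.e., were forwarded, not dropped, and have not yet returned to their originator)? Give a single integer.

Answer: 2

Derivation:
Round 1: pos1(id60) recv 41: drop; pos2(id15) recv 60: fwd; pos3(id76) recv 15: drop; pos0(id41) recv 76: fwd
After round 1: 2 messages still in flight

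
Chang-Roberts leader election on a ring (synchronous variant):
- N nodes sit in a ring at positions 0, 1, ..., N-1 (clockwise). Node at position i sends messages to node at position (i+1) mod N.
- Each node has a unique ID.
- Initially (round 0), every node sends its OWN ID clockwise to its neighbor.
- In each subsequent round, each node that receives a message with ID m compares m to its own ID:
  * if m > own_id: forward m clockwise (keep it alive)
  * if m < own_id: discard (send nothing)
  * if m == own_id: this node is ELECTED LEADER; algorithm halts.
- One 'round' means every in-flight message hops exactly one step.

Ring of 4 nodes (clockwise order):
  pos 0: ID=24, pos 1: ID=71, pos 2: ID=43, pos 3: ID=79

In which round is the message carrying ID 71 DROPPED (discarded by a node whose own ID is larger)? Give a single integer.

Round 1: pos1(id71) recv 24: drop; pos2(id43) recv 71: fwd; pos3(id79) recv 43: drop; pos0(id24) recv 79: fwd
Round 2: pos3(id79) recv 71: drop; pos1(id71) recv 79: fwd
Round 3: pos2(id43) recv 79: fwd
Round 4: pos3(id79) recv 79: ELECTED
Message ID 71 originates at pos 1; dropped at pos 3 in round 2

Answer: 2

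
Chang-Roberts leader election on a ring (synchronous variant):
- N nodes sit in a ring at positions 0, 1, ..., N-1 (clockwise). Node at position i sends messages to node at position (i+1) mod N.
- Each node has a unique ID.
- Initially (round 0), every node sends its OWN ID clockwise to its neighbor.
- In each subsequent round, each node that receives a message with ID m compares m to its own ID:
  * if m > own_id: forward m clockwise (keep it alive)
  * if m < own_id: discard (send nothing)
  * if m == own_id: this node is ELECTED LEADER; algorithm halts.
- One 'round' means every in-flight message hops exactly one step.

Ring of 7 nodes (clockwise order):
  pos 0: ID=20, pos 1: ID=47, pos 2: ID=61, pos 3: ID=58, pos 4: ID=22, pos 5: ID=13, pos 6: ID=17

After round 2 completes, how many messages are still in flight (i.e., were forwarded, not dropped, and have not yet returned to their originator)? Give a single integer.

Round 1: pos1(id47) recv 20: drop; pos2(id61) recv 47: drop; pos3(id58) recv 61: fwd; pos4(id22) recv 58: fwd; pos5(id13) recv 22: fwd; pos6(id17) recv 13: drop; pos0(id20) recv 17: drop
Round 2: pos4(id22) recv 61: fwd; pos5(id13) recv 58: fwd; pos6(id17) recv 22: fwd
After round 2: 3 messages still in flight

Answer: 3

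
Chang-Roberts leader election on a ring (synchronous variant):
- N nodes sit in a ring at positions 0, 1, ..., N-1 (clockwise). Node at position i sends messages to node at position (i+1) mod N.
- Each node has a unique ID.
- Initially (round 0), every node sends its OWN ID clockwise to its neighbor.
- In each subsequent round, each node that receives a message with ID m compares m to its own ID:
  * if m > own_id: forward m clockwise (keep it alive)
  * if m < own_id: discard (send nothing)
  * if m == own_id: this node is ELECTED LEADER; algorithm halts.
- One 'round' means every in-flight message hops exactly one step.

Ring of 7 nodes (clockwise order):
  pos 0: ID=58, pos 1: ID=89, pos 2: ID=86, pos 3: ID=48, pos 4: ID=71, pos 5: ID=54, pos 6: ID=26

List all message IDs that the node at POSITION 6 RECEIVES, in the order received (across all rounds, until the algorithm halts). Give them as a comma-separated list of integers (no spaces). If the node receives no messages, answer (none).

Answer: 54,71,86,89

Derivation:
Round 1: pos1(id89) recv 58: drop; pos2(id86) recv 89: fwd; pos3(id48) recv 86: fwd; pos4(id71) recv 48: drop; pos5(id54) recv 71: fwd; pos6(id26) recv 54: fwd; pos0(id58) recv 26: drop
Round 2: pos3(id48) recv 89: fwd; pos4(id71) recv 86: fwd; pos6(id26) recv 71: fwd; pos0(id58) recv 54: drop
Round 3: pos4(id71) recv 89: fwd; pos5(id54) recv 86: fwd; pos0(id58) recv 71: fwd
Round 4: pos5(id54) recv 89: fwd; pos6(id26) recv 86: fwd; pos1(id89) recv 71: drop
Round 5: pos6(id26) recv 89: fwd; pos0(id58) recv 86: fwd
Round 6: pos0(id58) recv 89: fwd; pos1(id89) recv 86: drop
Round 7: pos1(id89) recv 89: ELECTED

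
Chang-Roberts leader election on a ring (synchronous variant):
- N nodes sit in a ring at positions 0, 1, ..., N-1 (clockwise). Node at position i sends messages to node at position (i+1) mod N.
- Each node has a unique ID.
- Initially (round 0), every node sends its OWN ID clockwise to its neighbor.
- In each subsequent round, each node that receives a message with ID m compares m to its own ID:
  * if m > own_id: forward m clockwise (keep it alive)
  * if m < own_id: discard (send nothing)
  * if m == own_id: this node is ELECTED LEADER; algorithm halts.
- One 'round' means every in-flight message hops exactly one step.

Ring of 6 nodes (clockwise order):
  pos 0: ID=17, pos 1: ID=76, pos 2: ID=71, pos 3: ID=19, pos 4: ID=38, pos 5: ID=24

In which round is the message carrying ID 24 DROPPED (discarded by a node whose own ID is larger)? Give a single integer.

Round 1: pos1(id76) recv 17: drop; pos2(id71) recv 76: fwd; pos3(id19) recv 71: fwd; pos4(id38) recv 19: drop; pos5(id24) recv 38: fwd; pos0(id17) recv 24: fwd
Round 2: pos3(id19) recv 76: fwd; pos4(id38) recv 71: fwd; pos0(id17) recv 38: fwd; pos1(id76) recv 24: drop
Round 3: pos4(id38) recv 76: fwd; pos5(id24) recv 71: fwd; pos1(id76) recv 38: drop
Round 4: pos5(id24) recv 76: fwd; pos0(id17) recv 71: fwd
Round 5: pos0(id17) recv 76: fwd; pos1(id76) recv 71: drop
Round 6: pos1(id76) recv 76: ELECTED
Message ID 24 originates at pos 5; dropped at pos 1 in round 2

Answer: 2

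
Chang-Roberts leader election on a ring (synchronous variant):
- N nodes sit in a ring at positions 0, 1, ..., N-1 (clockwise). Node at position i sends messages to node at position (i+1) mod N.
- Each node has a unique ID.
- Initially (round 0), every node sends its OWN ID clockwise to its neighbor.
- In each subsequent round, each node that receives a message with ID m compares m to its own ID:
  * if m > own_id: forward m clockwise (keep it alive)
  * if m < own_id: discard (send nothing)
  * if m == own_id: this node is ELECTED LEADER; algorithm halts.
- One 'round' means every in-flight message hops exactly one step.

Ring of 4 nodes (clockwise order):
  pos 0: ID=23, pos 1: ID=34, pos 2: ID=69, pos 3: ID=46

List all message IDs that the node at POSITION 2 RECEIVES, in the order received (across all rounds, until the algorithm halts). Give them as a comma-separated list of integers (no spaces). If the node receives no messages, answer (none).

Round 1: pos1(id34) recv 23: drop; pos2(id69) recv 34: drop; pos3(id46) recv 69: fwd; pos0(id23) recv 46: fwd
Round 2: pos0(id23) recv 69: fwd; pos1(id34) recv 46: fwd
Round 3: pos1(id34) recv 69: fwd; pos2(id69) recv 46: drop
Round 4: pos2(id69) recv 69: ELECTED

Answer: 34,46,69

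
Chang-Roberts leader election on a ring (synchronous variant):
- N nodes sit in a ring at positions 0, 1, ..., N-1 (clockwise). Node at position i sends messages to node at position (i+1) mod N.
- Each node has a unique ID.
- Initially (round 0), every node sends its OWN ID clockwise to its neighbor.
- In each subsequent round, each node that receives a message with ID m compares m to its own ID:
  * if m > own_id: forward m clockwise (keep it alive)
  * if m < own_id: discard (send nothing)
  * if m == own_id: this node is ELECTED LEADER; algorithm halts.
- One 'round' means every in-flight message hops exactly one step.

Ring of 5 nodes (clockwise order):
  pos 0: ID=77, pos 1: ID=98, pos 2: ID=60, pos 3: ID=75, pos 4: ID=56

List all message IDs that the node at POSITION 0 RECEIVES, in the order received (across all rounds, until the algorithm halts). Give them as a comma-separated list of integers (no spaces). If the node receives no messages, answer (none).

Round 1: pos1(id98) recv 77: drop; pos2(id60) recv 98: fwd; pos3(id75) recv 60: drop; pos4(id56) recv 75: fwd; pos0(id77) recv 56: drop
Round 2: pos3(id75) recv 98: fwd; pos0(id77) recv 75: drop
Round 3: pos4(id56) recv 98: fwd
Round 4: pos0(id77) recv 98: fwd
Round 5: pos1(id98) recv 98: ELECTED

Answer: 56,75,98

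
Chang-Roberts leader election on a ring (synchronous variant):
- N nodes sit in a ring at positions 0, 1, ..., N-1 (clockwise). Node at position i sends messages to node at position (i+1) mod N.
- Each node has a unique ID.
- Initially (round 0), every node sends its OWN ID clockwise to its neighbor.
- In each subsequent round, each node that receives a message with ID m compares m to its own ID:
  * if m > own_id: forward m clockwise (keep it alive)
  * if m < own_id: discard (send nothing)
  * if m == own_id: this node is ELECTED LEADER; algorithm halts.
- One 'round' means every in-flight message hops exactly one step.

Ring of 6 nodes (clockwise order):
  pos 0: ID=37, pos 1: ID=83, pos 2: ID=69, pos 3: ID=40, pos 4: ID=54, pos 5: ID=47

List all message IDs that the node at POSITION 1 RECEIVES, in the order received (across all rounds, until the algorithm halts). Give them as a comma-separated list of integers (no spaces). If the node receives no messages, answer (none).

Answer: 37,47,54,69,83

Derivation:
Round 1: pos1(id83) recv 37: drop; pos2(id69) recv 83: fwd; pos3(id40) recv 69: fwd; pos4(id54) recv 40: drop; pos5(id47) recv 54: fwd; pos0(id37) recv 47: fwd
Round 2: pos3(id40) recv 83: fwd; pos4(id54) recv 69: fwd; pos0(id37) recv 54: fwd; pos1(id83) recv 47: drop
Round 3: pos4(id54) recv 83: fwd; pos5(id47) recv 69: fwd; pos1(id83) recv 54: drop
Round 4: pos5(id47) recv 83: fwd; pos0(id37) recv 69: fwd
Round 5: pos0(id37) recv 83: fwd; pos1(id83) recv 69: drop
Round 6: pos1(id83) recv 83: ELECTED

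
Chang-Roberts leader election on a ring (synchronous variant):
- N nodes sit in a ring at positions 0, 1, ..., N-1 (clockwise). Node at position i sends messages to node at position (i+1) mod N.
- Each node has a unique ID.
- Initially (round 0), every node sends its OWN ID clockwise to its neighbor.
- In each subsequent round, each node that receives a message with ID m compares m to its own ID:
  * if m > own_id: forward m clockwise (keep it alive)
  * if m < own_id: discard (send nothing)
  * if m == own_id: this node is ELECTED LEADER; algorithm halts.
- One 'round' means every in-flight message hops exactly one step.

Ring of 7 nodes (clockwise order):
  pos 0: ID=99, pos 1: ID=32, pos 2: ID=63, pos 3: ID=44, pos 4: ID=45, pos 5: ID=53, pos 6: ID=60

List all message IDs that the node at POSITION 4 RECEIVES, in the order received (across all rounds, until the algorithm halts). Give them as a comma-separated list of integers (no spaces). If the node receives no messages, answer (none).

Round 1: pos1(id32) recv 99: fwd; pos2(id63) recv 32: drop; pos3(id44) recv 63: fwd; pos4(id45) recv 44: drop; pos5(id53) recv 45: drop; pos6(id60) recv 53: drop; pos0(id99) recv 60: drop
Round 2: pos2(id63) recv 99: fwd; pos4(id45) recv 63: fwd
Round 3: pos3(id44) recv 99: fwd; pos5(id53) recv 63: fwd
Round 4: pos4(id45) recv 99: fwd; pos6(id60) recv 63: fwd
Round 5: pos5(id53) recv 99: fwd; pos0(id99) recv 63: drop
Round 6: pos6(id60) recv 99: fwd
Round 7: pos0(id99) recv 99: ELECTED

Answer: 44,63,99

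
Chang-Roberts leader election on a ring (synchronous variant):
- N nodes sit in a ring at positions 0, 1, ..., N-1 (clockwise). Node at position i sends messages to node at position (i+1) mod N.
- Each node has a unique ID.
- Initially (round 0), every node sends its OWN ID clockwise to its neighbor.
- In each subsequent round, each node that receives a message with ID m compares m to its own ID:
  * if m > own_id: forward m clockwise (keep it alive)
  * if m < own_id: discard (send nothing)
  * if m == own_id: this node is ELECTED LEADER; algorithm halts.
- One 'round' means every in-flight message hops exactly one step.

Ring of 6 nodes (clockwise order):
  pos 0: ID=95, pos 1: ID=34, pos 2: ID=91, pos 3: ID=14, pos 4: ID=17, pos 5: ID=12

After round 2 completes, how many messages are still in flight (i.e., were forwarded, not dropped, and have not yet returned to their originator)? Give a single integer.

Answer: 2

Derivation:
Round 1: pos1(id34) recv 95: fwd; pos2(id91) recv 34: drop; pos3(id14) recv 91: fwd; pos4(id17) recv 14: drop; pos5(id12) recv 17: fwd; pos0(id95) recv 12: drop
Round 2: pos2(id91) recv 95: fwd; pos4(id17) recv 91: fwd; pos0(id95) recv 17: drop
After round 2: 2 messages still in flight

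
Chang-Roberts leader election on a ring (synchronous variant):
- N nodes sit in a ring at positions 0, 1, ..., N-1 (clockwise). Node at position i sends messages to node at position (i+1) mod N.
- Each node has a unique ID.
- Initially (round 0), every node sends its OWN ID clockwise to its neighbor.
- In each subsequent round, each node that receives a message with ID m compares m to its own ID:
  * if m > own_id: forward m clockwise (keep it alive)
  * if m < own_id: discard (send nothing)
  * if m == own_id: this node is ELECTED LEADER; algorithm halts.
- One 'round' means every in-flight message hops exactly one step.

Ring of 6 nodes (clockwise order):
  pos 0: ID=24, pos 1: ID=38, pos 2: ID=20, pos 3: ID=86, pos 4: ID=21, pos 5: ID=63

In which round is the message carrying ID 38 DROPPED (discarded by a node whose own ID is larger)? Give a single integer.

Answer: 2

Derivation:
Round 1: pos1(id38) recv 24: drop; pos2(id20) recv 38: fwd; pos3(id86) recv 20: drop; pos4(id21) recv 86: fwd; pos5(id63) recv 21: drop; pos0(id24) recv 63: fwd
Round 2: pos3(id86) recv 38: drop; pos5(id63) recv 86: fwd; pos1(id38) recv 63: fwd
Round 3: pos0(id24) recv 86: fwd; pos2(id20) recv 63: fwd
Round 4: pos1(id38) recv 86: fwd; pos3(id86) recv 63: drop
Round 5: pos2(id20) recv 86: fwd
Round 6: pos3(id86) recv 86: ELECTED
Message ID 38 originates at pos 1; dropped at pos 3 in round 2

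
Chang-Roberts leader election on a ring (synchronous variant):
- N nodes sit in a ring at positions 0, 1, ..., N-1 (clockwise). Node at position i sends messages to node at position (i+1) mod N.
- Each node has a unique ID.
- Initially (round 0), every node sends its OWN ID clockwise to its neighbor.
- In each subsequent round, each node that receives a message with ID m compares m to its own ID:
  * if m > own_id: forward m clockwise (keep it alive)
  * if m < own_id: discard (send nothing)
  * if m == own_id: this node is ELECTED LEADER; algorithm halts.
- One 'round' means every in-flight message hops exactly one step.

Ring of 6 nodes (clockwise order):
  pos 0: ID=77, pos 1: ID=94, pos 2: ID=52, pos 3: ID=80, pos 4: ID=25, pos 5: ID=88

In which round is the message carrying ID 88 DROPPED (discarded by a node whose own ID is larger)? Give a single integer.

Round 1: pos1(id94) recv 77: drop; pos2(id52) recv 94: fwd; pos3(id80) recv 52: drop; pos4(id25) recv 80: fwd; pos5(id88) recv 25: drop; pos0(id77) recv 88: fwd
Round 2: pos3(id80) recv 94: fwd; pos5(id88) recv 80: drop; pos1(id94) recv 88: drop
Round 3: pos4(id25) recv 94: fwd
Round 4: pos5(id88) recv 94: fwd
Round 5: pos0(id77) recv 94: fwd
Round 6: pos1(id94) recv 94: ELECTED
Message ID 88 originates at pos 5; dropped at pos 1 in round 2

Answer: 2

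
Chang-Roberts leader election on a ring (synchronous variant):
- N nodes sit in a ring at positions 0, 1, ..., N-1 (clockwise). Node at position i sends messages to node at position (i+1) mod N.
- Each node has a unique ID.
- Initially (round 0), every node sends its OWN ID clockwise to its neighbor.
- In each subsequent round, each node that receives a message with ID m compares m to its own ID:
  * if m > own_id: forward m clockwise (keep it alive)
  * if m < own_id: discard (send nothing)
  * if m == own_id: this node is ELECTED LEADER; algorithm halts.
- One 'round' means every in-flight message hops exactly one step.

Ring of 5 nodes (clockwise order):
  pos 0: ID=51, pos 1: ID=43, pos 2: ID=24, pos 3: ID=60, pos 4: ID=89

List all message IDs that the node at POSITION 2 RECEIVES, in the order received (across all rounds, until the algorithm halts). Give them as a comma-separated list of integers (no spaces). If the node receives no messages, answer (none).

Answer: 43,51,89

Derivation:
Round 1: pos1(id43) recv 51: fwd; pos2(id24) recv 43: fwd; pos3(id60) recv 24: drop; pos4(id89) recv 60: drop; pos0(id51) recv 89: fwd
Round 2: pos2(id24) recv 51: fwd; pos3(id60) recv 43: drop; pos1(id43) recv 89: fwd
Round 3: pos3(id60) recv 51: drop; pos2(id24) recv 89: fwd
Round 4: pos3(id60) recv 89: fwd
Round 5: pos4(id89) recv 89: ELECTED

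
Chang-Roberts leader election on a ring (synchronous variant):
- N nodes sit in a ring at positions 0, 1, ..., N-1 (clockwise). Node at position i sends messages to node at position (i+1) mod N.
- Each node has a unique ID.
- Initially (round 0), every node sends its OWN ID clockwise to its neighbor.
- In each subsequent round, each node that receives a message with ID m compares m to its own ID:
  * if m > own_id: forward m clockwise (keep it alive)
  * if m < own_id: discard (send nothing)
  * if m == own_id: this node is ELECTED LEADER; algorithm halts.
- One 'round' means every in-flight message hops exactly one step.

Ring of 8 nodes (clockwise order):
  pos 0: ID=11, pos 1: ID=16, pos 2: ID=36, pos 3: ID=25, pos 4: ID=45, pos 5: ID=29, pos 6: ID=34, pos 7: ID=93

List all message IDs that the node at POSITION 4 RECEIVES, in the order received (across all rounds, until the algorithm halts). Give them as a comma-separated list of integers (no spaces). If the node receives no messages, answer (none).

Answer: 25,36,93

Derivation:
Round 1: pos1(id16) recv 11: drop; pos2(id36) recv 16: drop; pos3(id25) recv 36: fwd; pos4(id45) recv 25: drop; pos5(id29) recv 45: fwd; pos6(id34) recv 29: drop; pos7(id93) recv 34: drop; pos0(id11) recv 93: fwd
Round 2: pos4(id45) recv 36: drop; pos6(id34) recv 45: fwd; pos1(id16) recv 93: fwd
Round 3: pos7(id93) recv 45: drop; pos2(id36) recv 93: fwd
Round 4: pos3(id25) recv 93: fwd
Round 5: pos4(id45) recv 93: fwd
Round 6: pos5(id29) recv 93: fwd
Round 7: pos6(id34) recv 93: fwd
Round 8: pos7(id93) recv 93: ELECTED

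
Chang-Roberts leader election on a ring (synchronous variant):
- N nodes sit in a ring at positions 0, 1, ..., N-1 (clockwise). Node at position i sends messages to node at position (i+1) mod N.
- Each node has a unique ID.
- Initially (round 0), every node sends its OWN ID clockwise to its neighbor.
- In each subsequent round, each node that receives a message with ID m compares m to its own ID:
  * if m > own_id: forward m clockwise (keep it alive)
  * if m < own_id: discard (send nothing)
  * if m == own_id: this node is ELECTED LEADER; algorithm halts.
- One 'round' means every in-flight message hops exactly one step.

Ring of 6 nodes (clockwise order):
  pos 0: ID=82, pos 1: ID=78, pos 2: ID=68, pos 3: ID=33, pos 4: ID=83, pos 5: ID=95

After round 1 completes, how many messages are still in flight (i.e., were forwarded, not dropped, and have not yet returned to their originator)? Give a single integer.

Round 1: pos1(id78) recv 82: fwd; pos2(id68) recv 78: fwd; pos3(id33) recv 68: fwd; pos4(id83) recv 33: drop; pos5(id95) recv 83: drop; pos0(id82) recv 95: fwd
After round 1: 4 messages still in flight

Answer: 4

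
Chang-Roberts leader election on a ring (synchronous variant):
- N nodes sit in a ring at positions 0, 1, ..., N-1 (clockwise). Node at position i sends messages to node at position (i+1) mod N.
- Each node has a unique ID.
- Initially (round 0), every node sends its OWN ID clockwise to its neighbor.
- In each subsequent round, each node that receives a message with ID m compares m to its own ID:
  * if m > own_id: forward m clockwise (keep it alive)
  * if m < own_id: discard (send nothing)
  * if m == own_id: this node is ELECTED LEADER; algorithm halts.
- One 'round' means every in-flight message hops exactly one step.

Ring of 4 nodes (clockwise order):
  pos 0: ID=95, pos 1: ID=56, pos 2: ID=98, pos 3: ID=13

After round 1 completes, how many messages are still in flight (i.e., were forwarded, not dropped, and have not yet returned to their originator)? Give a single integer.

Answer: 2

Derivation:
Round 1: pos1(id56) recv 95: fwd; pos2(id98) recv 56: drop; pos3(id13) recv 98: fwd; pos0(id95) recv 13: drop
After round 1: 2 messages still in flight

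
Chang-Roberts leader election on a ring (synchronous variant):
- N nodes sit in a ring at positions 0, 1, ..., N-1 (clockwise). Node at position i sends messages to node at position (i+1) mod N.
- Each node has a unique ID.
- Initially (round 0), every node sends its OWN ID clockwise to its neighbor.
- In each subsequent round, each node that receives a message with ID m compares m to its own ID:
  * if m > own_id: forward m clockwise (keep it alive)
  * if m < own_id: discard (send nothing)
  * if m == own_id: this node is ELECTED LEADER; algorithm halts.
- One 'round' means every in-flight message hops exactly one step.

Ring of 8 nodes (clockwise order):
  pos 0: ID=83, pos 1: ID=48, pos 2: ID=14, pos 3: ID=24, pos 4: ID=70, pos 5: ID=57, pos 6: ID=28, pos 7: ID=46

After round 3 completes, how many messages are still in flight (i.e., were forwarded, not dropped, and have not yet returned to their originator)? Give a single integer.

Round 1: pos1(id48) recv 83: fwd; pos2(id14) recv 48: fwd; pos3(id24) recv 14: drop; pos4(id70) recv 24: drop; pos5(id57) recv 70: fwd; pos6(id28) recv 57: fwd; pos7(id46) recv 28: drop; pos0(id83) recv 46: drop
Round 2: pos2(id14) recv 83: fwd; pos3(id24) recv 48: fwd; pos6(id28) recv 70: fwd; pos7(id46) recv 57: fwd
Round 3: pos3(id24) recv 83: fwd; pos4(id70) recv 48: drop; pos7(id46) recv 70: fwd; pos0(id83) recv 57: drop
After round 3: 2 messages still in flight

Answer: 2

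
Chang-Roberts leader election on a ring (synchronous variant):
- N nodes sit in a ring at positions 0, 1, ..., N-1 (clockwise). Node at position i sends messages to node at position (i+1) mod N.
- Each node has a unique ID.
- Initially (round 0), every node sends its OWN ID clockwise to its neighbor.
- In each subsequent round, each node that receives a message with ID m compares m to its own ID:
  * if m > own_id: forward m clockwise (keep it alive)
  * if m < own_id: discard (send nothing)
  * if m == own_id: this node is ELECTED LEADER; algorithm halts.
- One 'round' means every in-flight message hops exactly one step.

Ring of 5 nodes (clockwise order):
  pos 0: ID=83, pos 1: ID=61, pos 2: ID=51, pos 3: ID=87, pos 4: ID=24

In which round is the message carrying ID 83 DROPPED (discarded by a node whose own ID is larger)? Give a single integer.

Answer: 3

Derivation:
Round 1: pos1(id61) recv 83: fwd; pos2(id51) recv 61: fwd; pos3(id87) recv 51: drop; pos4(id24) recv 87: fwd; pos0(id83) recv 24: drop
Round 2: pos2(id51) recv 83: fwd; pos3(id87) recv 61: drop; pos0(id83) recv 87: fwd
Round 3: pos3(id87) recv 83: drop; pos1(id61) recv 87: fwd
Round 4: pos2(id51) recv 87: fwd
Round 5: pos3(id87) recv 87: ELECTED
Message ID 83 originates at pos 0; dropped at pos 3 in round 3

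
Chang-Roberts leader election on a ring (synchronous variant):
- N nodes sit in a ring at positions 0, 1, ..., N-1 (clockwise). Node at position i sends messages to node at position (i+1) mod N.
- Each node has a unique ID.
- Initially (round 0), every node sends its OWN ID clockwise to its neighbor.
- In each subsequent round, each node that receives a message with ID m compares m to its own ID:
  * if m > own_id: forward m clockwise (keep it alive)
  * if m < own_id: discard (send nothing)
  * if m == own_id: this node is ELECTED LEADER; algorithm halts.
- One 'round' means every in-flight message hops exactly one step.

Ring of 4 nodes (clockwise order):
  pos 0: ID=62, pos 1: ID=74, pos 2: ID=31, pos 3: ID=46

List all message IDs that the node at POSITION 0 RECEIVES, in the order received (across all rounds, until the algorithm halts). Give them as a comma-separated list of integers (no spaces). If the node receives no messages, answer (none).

Round 1: pos1(id74) recv 62: drop; pos2(id31) recv 74: fwd; pos3(id46) recv 31: drop; pos0(id62) recv 46: drop
Round 2: pos3(id46) recv 74: fwd
Round 3: pos0(id62) recv 74: fwd
Round 4: pos1(id74) recv 74: ELECTED

Answer: 46,74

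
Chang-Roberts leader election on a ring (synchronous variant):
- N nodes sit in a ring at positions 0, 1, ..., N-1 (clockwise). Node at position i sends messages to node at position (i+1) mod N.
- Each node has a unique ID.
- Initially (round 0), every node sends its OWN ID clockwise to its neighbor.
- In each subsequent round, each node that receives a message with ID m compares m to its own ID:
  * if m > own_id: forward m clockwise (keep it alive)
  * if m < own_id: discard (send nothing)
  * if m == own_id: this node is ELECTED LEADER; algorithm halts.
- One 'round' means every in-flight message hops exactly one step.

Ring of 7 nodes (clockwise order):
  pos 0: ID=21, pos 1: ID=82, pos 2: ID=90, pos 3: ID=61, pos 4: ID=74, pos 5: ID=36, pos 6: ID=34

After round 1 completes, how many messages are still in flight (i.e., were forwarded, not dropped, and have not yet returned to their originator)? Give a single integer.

Answer: 4

Derivation:
Round 1: pos1(id82) recv 21: drop; pos2(id90) recv 82: drop; pos3(id61) recv 90: fwd; pos4(id74) recv 61: drop; pos5(id36) recv 74: fwd; pos6(id34) recv 36: fwd; pos0(id21) recv 34: fwd
After round 1: 4 messages still in flight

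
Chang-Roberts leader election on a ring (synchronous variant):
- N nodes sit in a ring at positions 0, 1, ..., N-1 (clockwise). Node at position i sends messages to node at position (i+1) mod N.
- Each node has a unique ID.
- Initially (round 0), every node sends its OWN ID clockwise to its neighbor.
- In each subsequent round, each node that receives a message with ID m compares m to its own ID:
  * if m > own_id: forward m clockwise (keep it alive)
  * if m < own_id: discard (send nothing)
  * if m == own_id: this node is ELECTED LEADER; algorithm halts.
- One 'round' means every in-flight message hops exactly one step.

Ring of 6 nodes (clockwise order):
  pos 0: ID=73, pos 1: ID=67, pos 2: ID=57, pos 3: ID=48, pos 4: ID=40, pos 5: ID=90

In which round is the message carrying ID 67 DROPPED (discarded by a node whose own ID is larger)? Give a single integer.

Round 1: pos1(id67) recv 73: fwd; pos2(id57) recv 67: fwd; pos3(id48) recv 57: fwd; pos4(id40) recv 48: fwd; pos5(id90) recv 40: drop; pos0(id73) recv 90: fwd
Round 2: pos2(id57) recv 73: fwd; pos3(id48) recv 67: fwd; pos4(id40) recv 57: fwd; pos5(id90) recv 48: drop; pos1(id67) recv 90: fwd
Round 3: pos3(id48) recv 73: fwd; pos4(id40) recv 67: fwd; pos5(id90) recv 57: drop; pos2(id57) recv 90: fwd
Round 4: pos4(id40) recv 73: fwd; pos5(id90) recv 67: drop; pos3(id48) recv 90: fwd
Round 5: pos5(id90) recv 73: drop; pos4(id40) recv 90: fwd
Round 6: pos5(id90) recv 90: ELECTED
Message ID 67 originates at pos 1; dropped at pos 5 in round 4

Answer: 4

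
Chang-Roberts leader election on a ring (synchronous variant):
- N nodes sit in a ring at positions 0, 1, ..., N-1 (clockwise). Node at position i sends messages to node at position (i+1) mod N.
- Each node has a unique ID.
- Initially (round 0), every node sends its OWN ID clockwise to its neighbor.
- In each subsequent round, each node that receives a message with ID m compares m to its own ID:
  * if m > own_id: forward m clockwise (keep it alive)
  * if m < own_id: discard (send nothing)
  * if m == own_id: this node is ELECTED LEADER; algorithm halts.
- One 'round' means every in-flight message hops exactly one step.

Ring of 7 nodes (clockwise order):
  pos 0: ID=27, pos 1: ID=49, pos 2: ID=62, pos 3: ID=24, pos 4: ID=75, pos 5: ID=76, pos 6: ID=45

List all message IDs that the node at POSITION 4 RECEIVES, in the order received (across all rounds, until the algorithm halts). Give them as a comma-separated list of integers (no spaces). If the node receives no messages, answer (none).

Round 1: pos1(id49) recv 27: drop; pos2(id62) recv 49: drop; pos3(id24) recv 62: fwd; pos4(id75) recv 24: drop; pos5(id76) recv 75: drop; pos6(id45) recv 76: fwd; pos0(id27) recv 45: fwd
Round 2: pos4(id75) recv 62: drop; pos0(id27) recv 76: fwd; pos1(id49) recv 45: drop
Round 3: pos1(id49) recv 76: fwd
Round 4: pos2(id62) recv 76: fwd
Round 5: pos3(id24) recv 76: fwd
Round 6: pos4(id75) recv 76: fwd
Round 7: pos5(id76) recv 76: ELECTED

Answer: 24,62,76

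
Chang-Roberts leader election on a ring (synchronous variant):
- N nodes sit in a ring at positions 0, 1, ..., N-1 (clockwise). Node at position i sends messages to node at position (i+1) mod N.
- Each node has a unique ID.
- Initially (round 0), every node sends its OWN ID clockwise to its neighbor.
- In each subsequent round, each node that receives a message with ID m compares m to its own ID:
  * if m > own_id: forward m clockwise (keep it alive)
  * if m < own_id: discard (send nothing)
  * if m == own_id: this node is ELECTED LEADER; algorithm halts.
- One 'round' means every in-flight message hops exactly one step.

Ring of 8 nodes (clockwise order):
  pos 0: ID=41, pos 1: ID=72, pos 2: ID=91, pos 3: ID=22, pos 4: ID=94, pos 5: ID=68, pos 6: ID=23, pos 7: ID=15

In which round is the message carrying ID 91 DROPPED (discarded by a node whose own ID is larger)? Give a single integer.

Round 1: pos1(id72) recv 41: drop; pos2(id91) recv 72: drop; pos3(id22) recv 91: fwd; pos4(id94) recv 22: drop; pos5(id68) recv 94: fwd; pos6(id23) recv 68: fwd; pos7(id15) recv 23: fwd; pos0(id41) recv 15: drop
Round 2: pos4(id94) recv 91: drop; pos6(id23) recv 94: fwd; pos7(id15) recv 68: fwd; pos0(id41) recv 23: drop
Round 3: pos7(id15) recv 94: fwd; pos0(id41) recv 68: fwd
Round 4: pos0(id41) recv 94: fwd; pos1(id72) recv 68: drop
Round 5: pos1(id72) recv 94: fwd
Round 6: pos2(id91) recv 94: fwd
Round 7: pos3(id22) recv 94: fwd
Round 8: pos4(id94) recv 94: ELECTED
Message ID 91 originates at pos 2; dropped at pos 4 in round 2

Answer: 2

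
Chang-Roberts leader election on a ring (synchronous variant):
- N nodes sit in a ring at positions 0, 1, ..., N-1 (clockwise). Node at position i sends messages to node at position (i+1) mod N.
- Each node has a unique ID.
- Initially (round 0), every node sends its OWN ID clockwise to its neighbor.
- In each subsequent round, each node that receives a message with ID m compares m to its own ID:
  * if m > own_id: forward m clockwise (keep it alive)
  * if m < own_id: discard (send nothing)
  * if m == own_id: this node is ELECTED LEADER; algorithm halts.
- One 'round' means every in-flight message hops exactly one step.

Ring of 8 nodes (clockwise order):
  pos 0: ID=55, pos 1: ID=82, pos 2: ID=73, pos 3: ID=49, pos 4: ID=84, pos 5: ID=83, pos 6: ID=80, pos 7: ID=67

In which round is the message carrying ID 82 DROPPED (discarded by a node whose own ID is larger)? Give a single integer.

Answer: 3

Derivation:
Round 1: pos1(id82) recv 55: drop; pos2(id73) recv 82: fwd; pos3(id49) recv 73: fwd; pos4(id84) recv 49: drop; pos5(id83) recv 84: fwd; pos6(id80) recv 83: fwd; pos7(id67) recv 80: fwd; pos0(id55) recv 67: fwd
Round 2: pos3(id49) recv 82: fwd; pos4(id84) recv 73: drop; pos6(id80) recv 84: fwd; pos7(id67) recv 83: fwd; pos0(id55) recv 80: fwd; pos1(id82) recv 67: drop
Round 3: pos4(id84) recv 82: drop; pos7(id67) recv 84: fwd; pos0(id55) recv 83: fwd; pos1(id82) recv 80: drop
Round 4: pos0(id55) recv 84: fwd; pos1(id82) recv 83: fwd
Round 5: pos1(id82) recv 84: fwd; pos2(id73) recv 83: fwd
Round 6: pos2(id73) recv 84: fwd; pos3(id49) recv 83: fwd
Round 7: pos3(id49) recv 84: fwd; pos4(id84) recv 83: drop
Round 8: pos4(id84) recv 84: ELECTED
Message ID 82 originates at pos 1; dropped at pos 4 in round 3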